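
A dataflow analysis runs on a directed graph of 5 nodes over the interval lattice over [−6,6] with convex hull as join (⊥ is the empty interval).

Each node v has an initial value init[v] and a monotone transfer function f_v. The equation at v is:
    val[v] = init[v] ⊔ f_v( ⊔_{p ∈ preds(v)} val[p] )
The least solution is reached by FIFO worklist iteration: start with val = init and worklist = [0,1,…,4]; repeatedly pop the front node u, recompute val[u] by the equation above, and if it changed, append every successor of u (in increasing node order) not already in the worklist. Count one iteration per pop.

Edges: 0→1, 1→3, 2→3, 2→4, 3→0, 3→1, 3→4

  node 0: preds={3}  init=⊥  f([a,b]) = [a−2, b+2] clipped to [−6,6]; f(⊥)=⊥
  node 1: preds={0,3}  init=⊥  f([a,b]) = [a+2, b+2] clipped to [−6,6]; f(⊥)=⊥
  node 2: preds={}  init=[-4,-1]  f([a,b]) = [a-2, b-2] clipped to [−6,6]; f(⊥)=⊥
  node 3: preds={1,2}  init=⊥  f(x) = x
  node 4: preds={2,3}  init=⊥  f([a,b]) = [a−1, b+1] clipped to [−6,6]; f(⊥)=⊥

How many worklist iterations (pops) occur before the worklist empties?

Worklist (15 pops):
  #1 pop 0: in=⊥ → ⊥ (no change)
  #2 pop 1: in=⊥ → ⊥ (no change)
  #3 pop 2: in=⊥ → [-4,-1] (no change)
  #4 pop 3: in=[-4,-1] → [-4,-1] (was ⊥); enqueue [0,1]
  #5 pop 4: in=[-4,-1] → [-5,0] (was ⊥); enqueue []
  #6 pop 0: in=[-4,-1] → [-6,1] (was ⊥); enqueue []
  #7 pop 1: in=[-6,1] → [-4,3] (was ⊥); enqueue [3]
  #8 pop 3: in=[-4,3] → [-4,3] (was [-4,-1]); enqueue [0,1,4]
  #9 pop 0: in=[-4,3] → [-6,5] (was [-6,1]); enqueue []
  #10 pop 1: in=[-6,5] → [-4,6] (was [-4,3]); enqueue [3]
  #11 pop 4: in=[-4,3] → [-5,4] (was [-5,0]); enqueue []
  #12 pop 3: in=[-4,6] → [-4,6] (was [-4,3]); enqueue [0,1,4]
  #13 pop 0: in=[-4,6] → [-6,6] (was [-6,5]); enqueue []
  #14 pop 1: in=[-6,6] → [-4,6] (no change)
  #15 pop 4: in=[-4,6] → [-5,6] (was [-5,4]); enqueue []

Fixpoint:
  val[0] = [-6,6]
  val[1] = [-4,6]
  val[2] = [-4,-1]
  val[3] = [-4,6]
  val[4] = [-5,6]

15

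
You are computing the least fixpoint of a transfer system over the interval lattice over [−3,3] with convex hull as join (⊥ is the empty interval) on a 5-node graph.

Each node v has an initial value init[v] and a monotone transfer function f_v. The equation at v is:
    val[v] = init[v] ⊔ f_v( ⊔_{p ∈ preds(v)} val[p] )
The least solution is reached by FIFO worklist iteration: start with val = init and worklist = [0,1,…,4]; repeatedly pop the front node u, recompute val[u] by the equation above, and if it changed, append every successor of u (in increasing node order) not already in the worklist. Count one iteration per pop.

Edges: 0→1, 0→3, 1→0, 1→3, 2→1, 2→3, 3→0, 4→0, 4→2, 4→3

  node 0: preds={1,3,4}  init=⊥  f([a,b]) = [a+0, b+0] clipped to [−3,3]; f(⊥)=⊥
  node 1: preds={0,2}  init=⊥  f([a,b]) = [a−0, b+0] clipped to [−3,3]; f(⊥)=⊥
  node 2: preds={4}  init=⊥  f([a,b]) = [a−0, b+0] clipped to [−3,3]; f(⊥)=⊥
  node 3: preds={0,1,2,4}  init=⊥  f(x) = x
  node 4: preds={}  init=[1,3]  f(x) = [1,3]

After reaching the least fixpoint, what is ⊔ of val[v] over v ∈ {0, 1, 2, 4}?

Worklist (7 pops):
  #1 pop 0: in=[1,3] → [1,3] (was ⊥); enqueue []
  #2 pop 1: in=[1,3] → [1,3] (was ⊥); enqueue [0]
  #3 pop 2: in=[1,3] → [1,3] (was ⊥); enqueue [1]
  #4 pop 3: in=[1,3] → [1,3] (was ⊥); enqueue []
  #5 pop 4: in=⊥ → [1,3] (no change)
  #6 pop 0: in=[1,3] → [1,3] (no change)
  #7 pop 1: in=[1,3] → [1,3] (no change)

Fixpoint:
  val[0] = [1,3]
  val[1] = [1,3]
  val[2] = [1,3]
  val[3] = [1,3]
  val[4] = [1,3]

[1,3]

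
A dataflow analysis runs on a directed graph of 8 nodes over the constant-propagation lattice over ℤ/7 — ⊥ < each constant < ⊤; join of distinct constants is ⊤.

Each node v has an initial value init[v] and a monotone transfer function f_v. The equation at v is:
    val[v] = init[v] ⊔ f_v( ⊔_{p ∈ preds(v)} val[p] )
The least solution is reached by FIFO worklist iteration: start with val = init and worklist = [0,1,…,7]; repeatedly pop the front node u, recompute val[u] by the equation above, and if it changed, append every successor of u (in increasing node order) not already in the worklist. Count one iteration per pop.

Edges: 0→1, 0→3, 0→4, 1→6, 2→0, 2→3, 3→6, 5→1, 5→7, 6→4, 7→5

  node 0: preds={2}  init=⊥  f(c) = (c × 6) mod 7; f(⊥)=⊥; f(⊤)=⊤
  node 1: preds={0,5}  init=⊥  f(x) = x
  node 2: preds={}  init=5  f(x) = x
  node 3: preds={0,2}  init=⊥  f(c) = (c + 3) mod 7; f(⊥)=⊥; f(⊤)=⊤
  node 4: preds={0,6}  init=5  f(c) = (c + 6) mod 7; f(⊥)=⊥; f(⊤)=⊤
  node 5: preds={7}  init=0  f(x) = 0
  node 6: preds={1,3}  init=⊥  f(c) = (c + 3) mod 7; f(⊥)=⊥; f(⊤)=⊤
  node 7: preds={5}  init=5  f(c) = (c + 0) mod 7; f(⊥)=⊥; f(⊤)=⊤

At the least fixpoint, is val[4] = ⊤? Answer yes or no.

Trace (10 dequeues):
  [1] u=0 | in 5 | out 2 | prev ⊥ | push {}
  [2] u=1 | in ⊤ | out ⊤ | prev ⊥ | push {}
  [3] u=2 | in ⊥ | out 5 | ==
  [4] u=3 | in ⊤ | out ⊤ | prev ⊥ | push {}
  [5] u=4 | in 2 | out ⊤ | prev 5 | push {}
  [6] u=5 | in 5 | out 0 | ==
  [7] u=6 | in ⊤ | out ⊤ | prev ⊥ | push {4}
  [8] u=7 | in 0 | out ⊤ | prev 5 | push {5}
  [9] u=4 | in ⊤ | out ⊤ | ==
  [10] u=5 | in ⊤ | out 0 | ==

Converged values:
  [0] 2
  [1] ⊤
  [2] 5
  [3] ⊤
  [4] ⊤
  [5] 0
  [6] ⊤
  [7] ⊤

yes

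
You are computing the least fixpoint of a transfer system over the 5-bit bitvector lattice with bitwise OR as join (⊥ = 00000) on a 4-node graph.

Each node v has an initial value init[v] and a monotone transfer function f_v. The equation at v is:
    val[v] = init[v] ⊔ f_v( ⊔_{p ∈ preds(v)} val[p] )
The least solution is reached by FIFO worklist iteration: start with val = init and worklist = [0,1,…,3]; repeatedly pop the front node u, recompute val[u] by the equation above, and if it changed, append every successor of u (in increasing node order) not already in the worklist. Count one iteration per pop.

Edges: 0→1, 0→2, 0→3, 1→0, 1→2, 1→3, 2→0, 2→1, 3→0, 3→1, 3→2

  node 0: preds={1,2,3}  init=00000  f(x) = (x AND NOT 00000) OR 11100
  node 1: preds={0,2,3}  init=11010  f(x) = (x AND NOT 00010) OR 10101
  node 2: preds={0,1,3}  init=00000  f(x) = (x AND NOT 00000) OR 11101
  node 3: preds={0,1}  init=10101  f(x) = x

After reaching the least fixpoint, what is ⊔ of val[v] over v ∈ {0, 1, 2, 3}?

11111

Trace (7 dequeues):
  [1] u=0 | in 11111 | out 11111 | prev 00000 | push {}
  [2] u=1 | in 11111 | out 11111 | prev 11010 | push {0}
  [3] u=2 | in 11111 | out 11111 | prev 00000 | push {1}
  [4] u=3 | in 11111 | out 11111 | prev 10101 | push {2}
  [5] u=0 | in 11111 | out 11111 | ==
  [6] u=1 | in 11111 | out 11111 | ==
  [7] u=2 | in 11111 | out 11111 | ==

Converged values:
  [0] 11111
  [1] 11111
  [2] 11111
  [3] 11111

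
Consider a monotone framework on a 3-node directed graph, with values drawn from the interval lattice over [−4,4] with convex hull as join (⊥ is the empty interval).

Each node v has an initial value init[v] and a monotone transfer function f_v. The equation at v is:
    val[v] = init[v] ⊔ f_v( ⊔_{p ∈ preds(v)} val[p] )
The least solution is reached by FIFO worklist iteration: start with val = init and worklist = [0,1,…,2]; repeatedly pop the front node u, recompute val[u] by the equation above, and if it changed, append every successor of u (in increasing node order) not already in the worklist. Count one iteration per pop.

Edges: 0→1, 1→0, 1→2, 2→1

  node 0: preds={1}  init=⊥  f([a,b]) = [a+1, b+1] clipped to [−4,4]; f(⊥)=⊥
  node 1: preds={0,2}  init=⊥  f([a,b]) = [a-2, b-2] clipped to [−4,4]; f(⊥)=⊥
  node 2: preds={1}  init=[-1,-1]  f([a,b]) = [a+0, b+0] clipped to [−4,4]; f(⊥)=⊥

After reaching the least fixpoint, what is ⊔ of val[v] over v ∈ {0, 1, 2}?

Trace (8 dequeues):
  [1] u=0 | in ⊥ | out ⊥ | ==
  [2] u=1 | in [-1,-1] | out [-3,-3] | prev ⊥ | push {0}
  [3] u=2 | in [-3,-3] | out [-3,-1] | prev [-1,-1] | push {1}
  [4] u=0 | in [-3,-3] | out [-2,-2] | prev ⊥ | push {}
  [5] u=1 | in [-3,-1] | out [-4,-3] | prev [-3,-3] | push {0,2}
  [6] u=0 | in [-4,-3] | out [-3,-2] | prev [-2,-2] | push {1}
  [7] u=2 | in [-4,-3] | out [-4,-1] | prev [-3,-1] | push {}
  [8] u=1 | in [-4,-1] | out [-4,-3] | ==

Converged values:
  [0] [-3,-2]
  [1] [-4,-3]
  [2] [-4,-1]

[-4,-1]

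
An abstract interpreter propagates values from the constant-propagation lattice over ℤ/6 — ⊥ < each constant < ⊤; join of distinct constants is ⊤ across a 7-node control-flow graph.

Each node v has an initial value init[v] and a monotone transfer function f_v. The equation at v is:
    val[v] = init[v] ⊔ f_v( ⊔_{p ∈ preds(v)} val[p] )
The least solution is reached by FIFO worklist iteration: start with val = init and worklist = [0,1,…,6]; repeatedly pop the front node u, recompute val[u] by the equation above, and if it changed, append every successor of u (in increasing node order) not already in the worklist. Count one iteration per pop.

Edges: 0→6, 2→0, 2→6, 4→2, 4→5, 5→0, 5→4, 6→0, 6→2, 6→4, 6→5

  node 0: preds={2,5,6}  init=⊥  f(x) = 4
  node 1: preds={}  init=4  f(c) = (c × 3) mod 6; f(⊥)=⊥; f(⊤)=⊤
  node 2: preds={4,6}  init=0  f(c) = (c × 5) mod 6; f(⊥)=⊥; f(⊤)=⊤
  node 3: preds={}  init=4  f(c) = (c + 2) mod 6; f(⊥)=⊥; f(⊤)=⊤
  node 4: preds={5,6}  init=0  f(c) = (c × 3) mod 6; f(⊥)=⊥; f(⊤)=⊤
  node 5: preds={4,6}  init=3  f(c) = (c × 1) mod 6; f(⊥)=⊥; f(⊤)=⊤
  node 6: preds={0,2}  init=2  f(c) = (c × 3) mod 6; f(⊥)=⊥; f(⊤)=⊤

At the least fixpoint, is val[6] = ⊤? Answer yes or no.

Worklist (11 pops):
  #1 pop 0: in=⊤ → 4 (was ⊥); enqueue []
  #2 pop 1: in=⊥ → 4 (no change)
  #3 pop 2: in=⊤ → ⊤ (was 0); enqueue [0]
  #4 pop 3: in=⊥ → 4 (no change)
  #5 pop 4: in=⊤ → ⊤ (was 0); enqueue [2]
  #6 pop 5: in=⊤ → ⊤ (was 3); enqueue [4]
  #7 pop 6: in=⊤ → ⊤ (was 2); enqueue [5]
  #8 pop 0: in=⊤ → 4 (no change)
  #9 pop 2: in=⊤ → ⊤ (no change)
  #10 pop 4: in=⊤ → ⊤ (no change)
  #11 pop 5: in=⊤ → ⊤ (no change)

Fixpoint:
  val[0] = 4
  val[1] = 4
  val[2] = ⊤
  val[3] = 4
  val[4] = ⊤
  val[5] = ⊤
  val[6] = ⊤

yes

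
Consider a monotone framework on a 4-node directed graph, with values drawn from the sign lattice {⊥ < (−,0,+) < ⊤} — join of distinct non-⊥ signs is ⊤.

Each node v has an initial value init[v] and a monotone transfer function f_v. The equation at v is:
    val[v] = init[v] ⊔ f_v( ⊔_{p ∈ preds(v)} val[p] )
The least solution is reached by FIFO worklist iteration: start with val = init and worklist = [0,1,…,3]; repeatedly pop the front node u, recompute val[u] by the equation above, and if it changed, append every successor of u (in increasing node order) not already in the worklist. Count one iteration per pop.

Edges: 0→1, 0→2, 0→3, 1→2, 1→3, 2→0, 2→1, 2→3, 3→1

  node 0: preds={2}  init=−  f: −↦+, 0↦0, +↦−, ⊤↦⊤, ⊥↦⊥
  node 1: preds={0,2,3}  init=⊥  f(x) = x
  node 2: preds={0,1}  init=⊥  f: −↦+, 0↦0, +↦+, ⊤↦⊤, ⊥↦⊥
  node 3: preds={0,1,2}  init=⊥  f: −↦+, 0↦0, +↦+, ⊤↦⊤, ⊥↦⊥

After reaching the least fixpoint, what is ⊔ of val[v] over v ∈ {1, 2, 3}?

Iteration log — 12 steps:
  step 1. node 0  ⊔preds=⊥  new=−  stable
  step 2. node 1  ⊔preds=−  new=−  old=⊥  +wl: 
  step 3. node 2  ⊔preds=−  new=+  old=⊥  +wl: 0,1
  step 4. node 3  ⊔preds=⊤  new=⊤  old=⊥  +wl: 
  step 5. node 0  ⊔preds=+  new=−  stable
  step 6. node 1  ⊔preds=⊤  new=⊤  old=−  +wl: 2,3
  step 7. node 2  ⊔preds=⊤  new=⊤  old=+  +wl: 0,1
  step 8. node 3  ⊔preds=⊤  new=⊤  stable
  step 9. node 0  ⊔preds=⊤  new=⊤  old=−  +wl: 2,3
  step 10. node 1  ⊔preds=⊤  new=⊤  stable
  step 11. node 2  ⊔preds=⊤  new=⊤  stable
  step 12. node 3  ⊔preds=⊤  new=⊤  stable

Least fixpoint reached:
  node 0: ⊤
  node 1: ⊤
  node 2: ⊤
  node 3: ⊤

⊤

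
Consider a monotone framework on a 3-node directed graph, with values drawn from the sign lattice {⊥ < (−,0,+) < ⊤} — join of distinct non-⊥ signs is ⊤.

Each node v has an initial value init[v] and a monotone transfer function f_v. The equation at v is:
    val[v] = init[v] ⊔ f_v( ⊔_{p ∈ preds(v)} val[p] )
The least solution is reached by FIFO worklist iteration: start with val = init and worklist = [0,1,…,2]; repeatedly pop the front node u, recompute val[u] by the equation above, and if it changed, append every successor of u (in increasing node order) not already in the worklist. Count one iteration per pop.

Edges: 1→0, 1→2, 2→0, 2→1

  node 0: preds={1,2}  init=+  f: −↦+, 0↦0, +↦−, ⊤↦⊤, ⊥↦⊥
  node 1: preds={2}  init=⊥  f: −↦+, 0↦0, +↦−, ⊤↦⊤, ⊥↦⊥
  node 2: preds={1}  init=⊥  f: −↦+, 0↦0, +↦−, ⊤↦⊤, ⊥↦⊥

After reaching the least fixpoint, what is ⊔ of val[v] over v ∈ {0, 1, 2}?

+

Iteration log — 3 steps:
  step 1. node 0  ⊔preds=⊥  new=+  stable
  step 2. node 1  ⊔preds=⊥  new=⊥  stable
  step 3. node 2  ⊔preds=⊥  new=⊥  stable

Least fixpoint reached:
  node 0: +
  node 1: ⊥
  node 2: ⊥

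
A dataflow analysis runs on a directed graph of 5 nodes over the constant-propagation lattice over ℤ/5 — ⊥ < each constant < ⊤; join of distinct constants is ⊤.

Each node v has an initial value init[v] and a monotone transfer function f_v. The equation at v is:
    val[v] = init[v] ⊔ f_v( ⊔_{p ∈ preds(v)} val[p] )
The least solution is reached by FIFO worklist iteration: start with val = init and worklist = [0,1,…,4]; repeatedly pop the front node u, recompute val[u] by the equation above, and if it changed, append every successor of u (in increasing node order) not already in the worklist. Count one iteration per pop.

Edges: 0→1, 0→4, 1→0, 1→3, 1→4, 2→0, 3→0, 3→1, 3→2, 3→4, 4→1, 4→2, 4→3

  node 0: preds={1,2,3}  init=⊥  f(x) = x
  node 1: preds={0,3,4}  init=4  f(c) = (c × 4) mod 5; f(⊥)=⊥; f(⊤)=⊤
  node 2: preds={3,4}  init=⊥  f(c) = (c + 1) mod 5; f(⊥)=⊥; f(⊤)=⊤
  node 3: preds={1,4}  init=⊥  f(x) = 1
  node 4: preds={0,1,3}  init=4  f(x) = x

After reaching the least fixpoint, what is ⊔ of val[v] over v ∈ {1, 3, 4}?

Trace (11 dequeues):
  [1] u=0 | in 4 | out 4 | prev ⊥ | push {}
  [2] u=1 | in 4 | out ⊤ | prev 4 | push {0}
  [3] u=2 | in 4 | out 0 | prev ⊥ | push {}
  [4] u=3 | in ⊤ | out 1 | prev ⊥ | push {1,2}
  [5] u=4 | in ⊤ | out ⊤ | prev 4 | push {3}
  [6] u=0 | in ⊤ | out ⊤ | prev 4 | push {4}
  [7] u=1 | in ⊤ | out ⊤ | ==
  [8] u=2 | in ⊤ | out ⊤ | prev 0 | push {0}
  [9] u=3 | in ⊤ | out 1 | ==
  [10] u=4 | in ⊤ | out ⊤ | ==
  [11] u=0 | in ⊤ | out ⊤ | ==

Converged values:
  [0] ⊤
  [1] ⊤
  [2] ⊤
  [3] 1
  [4] ⊤

⊤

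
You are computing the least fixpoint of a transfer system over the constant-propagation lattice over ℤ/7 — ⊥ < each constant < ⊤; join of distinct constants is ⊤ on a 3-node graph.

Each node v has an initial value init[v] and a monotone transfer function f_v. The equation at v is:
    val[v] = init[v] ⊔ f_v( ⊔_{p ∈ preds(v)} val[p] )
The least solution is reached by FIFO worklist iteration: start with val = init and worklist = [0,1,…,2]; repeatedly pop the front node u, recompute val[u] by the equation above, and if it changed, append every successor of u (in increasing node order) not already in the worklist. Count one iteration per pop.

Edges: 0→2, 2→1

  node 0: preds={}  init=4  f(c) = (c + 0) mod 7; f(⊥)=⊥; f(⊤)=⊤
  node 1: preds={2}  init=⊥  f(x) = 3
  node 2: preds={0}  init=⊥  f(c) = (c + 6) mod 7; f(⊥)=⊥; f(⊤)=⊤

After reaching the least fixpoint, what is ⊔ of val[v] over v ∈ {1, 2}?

Trace (4 dequeues):
  [1] u=0 | in ⊥ | out 4 | ==
  [2] u=1 | in ⊥ | out 3 | prev ⊥ | push {}
  [3] u=2 | in 4 | out 3 | prev ⊥ | push {1}
  [4] u=1 | in 3 | out 3 | ==

Converged values:
  [0] 4
  [1] 3
  [2] 3

3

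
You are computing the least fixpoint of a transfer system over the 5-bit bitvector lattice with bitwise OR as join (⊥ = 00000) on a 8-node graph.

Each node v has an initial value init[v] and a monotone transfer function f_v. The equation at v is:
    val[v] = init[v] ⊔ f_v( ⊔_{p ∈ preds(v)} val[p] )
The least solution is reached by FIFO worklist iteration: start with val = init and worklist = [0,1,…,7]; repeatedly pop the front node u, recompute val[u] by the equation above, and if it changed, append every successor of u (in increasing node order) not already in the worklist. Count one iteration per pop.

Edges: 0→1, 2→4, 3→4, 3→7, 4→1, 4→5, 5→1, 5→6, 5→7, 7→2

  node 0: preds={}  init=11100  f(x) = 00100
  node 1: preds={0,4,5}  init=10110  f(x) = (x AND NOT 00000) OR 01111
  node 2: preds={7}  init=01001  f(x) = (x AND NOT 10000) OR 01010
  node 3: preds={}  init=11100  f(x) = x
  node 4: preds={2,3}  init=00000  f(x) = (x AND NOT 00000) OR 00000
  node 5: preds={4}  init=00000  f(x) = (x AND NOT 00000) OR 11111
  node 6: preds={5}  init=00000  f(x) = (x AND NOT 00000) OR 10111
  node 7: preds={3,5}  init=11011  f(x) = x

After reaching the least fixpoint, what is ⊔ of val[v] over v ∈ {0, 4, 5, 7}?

Iteration log — 11 steps:
  step 1. node 0  ⊔preds=00000  new=11100  stable
  step 2. node 1  ⊔preds=11100  new=11111  old=10110  +wl: 
  step 3. node 2  ⊔preds=11011  new=01011  old=01001  +wl: 
  step 4. node 3  ⊔preds=00000  new=11100  stable
  step 5. node 4  ⊔preds=11111  new=11111  old=00000  +wl: 1
  step 6. node 5  ⊔preds=11111  new=11111  old=00000  +wl: 
  step 7. node 6  ⊔preds=11111  new=11111  old=00000  +wl: 
  step 8. node 7  ⊔preds=11111  new=11111  old=11011  +wl: 2
  step 9. node 1  ⊔preds=11111  new=11111  stable
  step 10. node 2  ⊔preds=11111  new=01111  old=01011  +wl: 4
  step 11. node 4  ⊔preds=11111  new=11111  stable

Least fixpoint reached:
  node 0: 11100
  node 1: 11111
  node 2: 01111
  node 3: 11100
  node 4: 11111
  node 5: 11111
  node 6: 11111
  node 7: 11111

11111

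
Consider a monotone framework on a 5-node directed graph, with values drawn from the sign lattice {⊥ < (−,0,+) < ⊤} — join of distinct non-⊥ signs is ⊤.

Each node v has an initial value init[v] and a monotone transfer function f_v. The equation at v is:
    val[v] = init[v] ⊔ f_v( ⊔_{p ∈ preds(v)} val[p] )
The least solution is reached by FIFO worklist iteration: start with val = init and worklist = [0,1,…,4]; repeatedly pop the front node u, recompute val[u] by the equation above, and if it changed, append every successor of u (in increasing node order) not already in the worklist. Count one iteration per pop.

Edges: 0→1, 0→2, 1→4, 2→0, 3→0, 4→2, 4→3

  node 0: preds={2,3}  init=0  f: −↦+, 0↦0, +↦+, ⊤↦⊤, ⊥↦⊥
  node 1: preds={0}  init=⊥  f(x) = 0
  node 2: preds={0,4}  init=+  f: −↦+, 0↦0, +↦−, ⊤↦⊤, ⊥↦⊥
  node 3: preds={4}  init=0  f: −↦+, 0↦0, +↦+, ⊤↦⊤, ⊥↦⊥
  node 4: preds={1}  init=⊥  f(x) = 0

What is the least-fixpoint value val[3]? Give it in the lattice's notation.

Trace (8 dequeues):
  [1] u=0 | in ⊤ | out ⊤ | prev 0 | push {}
  [2] u=1 | in ⊤ | out 0 | prev ⊥ | push {}
  [3] u=2 | in ⊤ | out ⊤ | prev + | push {0}
  [4] u=3 | in ⊥ | out 0 | ==
  [5] u=4 | in 0 | out 0 | prev ⊥ | push {2,3}
  [6] u=0 | in ⊤ | out ⊤ | ==
  [7] u=2 | in ⊤ | out ⊤ | ==
  [8] u=3 | in 0 | out 0 | ==

Converged values:
  [0] ⊤
  [1] 0
  [2] ⊤
  [3] 0
  [4] 0

0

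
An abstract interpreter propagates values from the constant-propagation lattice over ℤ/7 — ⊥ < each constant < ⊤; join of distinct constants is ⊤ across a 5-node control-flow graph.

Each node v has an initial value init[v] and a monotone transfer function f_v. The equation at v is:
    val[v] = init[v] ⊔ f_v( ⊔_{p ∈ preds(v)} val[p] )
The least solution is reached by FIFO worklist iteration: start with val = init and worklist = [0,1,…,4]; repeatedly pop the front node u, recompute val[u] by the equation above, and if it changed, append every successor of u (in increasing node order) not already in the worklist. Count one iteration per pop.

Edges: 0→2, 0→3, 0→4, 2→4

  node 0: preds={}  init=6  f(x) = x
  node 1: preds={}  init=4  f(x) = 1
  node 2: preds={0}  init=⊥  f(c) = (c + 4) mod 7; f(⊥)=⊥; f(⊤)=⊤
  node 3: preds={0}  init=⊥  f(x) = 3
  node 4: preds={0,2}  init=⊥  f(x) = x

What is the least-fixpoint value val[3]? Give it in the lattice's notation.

Trace (5 dequeues):
  [1] u=0 | in ⊥ | out 6 | ==
  [2] u=1 | in ⊥ | out ⊤ | prev 4 | push {}
  [3] u=2 | in 6 | out 3 | prev ⊥ | push {}
  [4] u=3 | in 6 | out 3 | prev ⊥ | push {}
  [5] u=4 | in ⊤ | out ⊤ | prev ⊥ | push {}

Converged values:
  [0] 6
  [1] ⊤
  [2] 3
  [3] 3
  [4] ⊤

3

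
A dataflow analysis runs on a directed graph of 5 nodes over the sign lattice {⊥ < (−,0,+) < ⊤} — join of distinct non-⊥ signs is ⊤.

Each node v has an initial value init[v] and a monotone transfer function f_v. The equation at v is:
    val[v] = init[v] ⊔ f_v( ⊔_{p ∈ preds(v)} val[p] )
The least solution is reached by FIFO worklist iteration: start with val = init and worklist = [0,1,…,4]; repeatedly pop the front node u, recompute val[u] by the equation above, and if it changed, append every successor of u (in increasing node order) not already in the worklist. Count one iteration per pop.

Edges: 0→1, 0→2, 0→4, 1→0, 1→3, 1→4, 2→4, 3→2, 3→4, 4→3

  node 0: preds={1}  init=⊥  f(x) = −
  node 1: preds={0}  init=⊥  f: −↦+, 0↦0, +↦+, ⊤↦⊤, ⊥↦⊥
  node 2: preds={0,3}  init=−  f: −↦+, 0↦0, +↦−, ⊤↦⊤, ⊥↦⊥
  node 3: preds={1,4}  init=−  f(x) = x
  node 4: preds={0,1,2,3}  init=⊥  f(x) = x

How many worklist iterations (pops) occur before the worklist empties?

8

Worklist (8 pops):
  #1 pop 0: in=⊥ → − (was ⊥); enqueue []
  #2 pop 1: in=− → + (was ⊥); enqueue [0]
  #3 pop 2: in=− → ⊤ (was −); enqueue []
  #4 pop 3: in=+ → ⊤ (was −); enqueue [2]
  #5 pop 4: in=⊤ → ⊤ (was ⊥); enqueue [3]
  #6 pop 0: in=+ → − (no change)
  #7 pop 2: in=⊤ → ⊤ (no change)
  #8 pop 3: in=⊤ → ⊤ (no change)

Fixpoint:
  val[0] = −
  val[1] = +
  val[2] = ⊤
  val[3] = ⊤
  val[4] = ⊤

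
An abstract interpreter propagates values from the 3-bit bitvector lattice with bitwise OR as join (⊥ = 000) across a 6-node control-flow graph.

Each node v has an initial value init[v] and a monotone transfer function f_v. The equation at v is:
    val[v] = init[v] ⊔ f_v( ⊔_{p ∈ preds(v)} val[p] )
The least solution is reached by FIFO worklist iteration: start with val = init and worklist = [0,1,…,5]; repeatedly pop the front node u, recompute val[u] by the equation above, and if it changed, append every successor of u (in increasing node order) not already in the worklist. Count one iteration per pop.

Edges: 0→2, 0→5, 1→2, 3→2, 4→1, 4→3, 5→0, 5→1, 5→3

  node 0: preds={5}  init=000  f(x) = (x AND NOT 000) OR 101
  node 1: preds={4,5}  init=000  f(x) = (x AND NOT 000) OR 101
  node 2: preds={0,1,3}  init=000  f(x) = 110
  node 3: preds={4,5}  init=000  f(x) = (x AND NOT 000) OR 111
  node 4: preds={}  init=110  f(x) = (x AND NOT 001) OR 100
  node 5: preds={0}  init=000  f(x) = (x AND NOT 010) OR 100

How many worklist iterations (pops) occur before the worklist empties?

Iteration log — 10 steps:
  step 1. node 0  ⊔preds=000  new=101  old=000  +wl: 
  step 2. node 1  ⊔preds=110  new=111  old=000  +wl: 
  step 3. node 2  ⊔preds=111  new=110  old=000  +wl: 
  step 4. node 3  ⊔preds=110  new=111  old=000  +wl: 2
  step 5. node 4  ⊔preds=000  new=110  stable
  step 6. node 5  ⊔preds=101  new=101  old=000  +wl: 0,1,3
  step 7. node 2  ⊔preds=111  new=110  stable
  step 8. node 0  ⊔preds=101  new=101  stable
  step 9. node 1  ⊔preds=111  new=111  stable
  step 10. node 3  ⊔preds=111  new=111  stable

Least fixpoint reached:
  node 0: 101
  node 1: 111
  node 2: 110
  node 3: 111
  node 4: 110
  node 5: 101

10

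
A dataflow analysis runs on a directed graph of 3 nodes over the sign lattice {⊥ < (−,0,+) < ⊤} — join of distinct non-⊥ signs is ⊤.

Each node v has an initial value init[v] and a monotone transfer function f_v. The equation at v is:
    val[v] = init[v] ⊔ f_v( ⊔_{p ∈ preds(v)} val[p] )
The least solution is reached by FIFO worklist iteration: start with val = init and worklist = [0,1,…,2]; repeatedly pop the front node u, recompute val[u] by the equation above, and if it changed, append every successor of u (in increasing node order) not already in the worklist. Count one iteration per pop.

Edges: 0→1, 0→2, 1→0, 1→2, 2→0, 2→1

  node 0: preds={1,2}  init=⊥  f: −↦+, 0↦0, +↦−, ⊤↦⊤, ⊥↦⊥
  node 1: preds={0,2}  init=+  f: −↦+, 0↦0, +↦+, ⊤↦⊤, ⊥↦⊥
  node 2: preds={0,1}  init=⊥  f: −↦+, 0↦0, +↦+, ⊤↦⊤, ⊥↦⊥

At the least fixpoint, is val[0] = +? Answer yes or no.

no

Worklist (7 pops):
  #1 pop 0: in=+ → − (was ⊥); enqueue []
  #2 pop 1: in=− → + (no change)
  #3 pop 2: in=⊤ → ⊤ (was ⊥); enqueue [0,1]
  #4 pop 0: in=⊤ → ⊤ (was −); enqueue [2]
  #5 pop 1: in=⊤ → ⊤ (was +); enqueue [0]
  #6 pop 2: in=⊤ → ⊤ (no change)
  #7 pop 0: in=⊤ → ⊤ (no change)

Fixpoint:
  val[0] = ⊤
  val[1] = ⊤
  val[2] = ⊤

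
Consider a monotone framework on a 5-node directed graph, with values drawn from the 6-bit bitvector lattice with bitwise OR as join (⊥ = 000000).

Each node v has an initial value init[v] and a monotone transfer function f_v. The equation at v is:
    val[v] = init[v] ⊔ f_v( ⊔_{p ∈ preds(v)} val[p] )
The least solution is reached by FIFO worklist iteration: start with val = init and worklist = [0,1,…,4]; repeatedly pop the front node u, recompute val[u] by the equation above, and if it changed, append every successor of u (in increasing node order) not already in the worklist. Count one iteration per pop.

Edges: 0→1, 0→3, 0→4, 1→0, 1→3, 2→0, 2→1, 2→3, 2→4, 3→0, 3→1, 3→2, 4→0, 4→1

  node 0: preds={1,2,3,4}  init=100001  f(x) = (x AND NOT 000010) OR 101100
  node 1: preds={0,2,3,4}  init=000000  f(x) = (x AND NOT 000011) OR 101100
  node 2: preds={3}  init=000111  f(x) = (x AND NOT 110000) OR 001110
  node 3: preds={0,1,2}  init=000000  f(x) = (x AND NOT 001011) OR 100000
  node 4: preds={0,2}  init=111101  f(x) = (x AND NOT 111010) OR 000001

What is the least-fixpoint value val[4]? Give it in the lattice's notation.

Worklist (8 pops):
  #1 pop 0: in=111111 → 111101 (was 100001); enqueue []
  #2 pop 1: in=111111 → 111100 (was 000000); enqueue [0]
  #3 pop 2: in=000000 → 001111 (was 000111); enqueue [1]
  #4 pop 3: in=111111 → 110100 (was 000000); enqueue [2]
  #5 pop 4: in=111111 → 111101 (no change)
  #6 pop 0: in=111111 → 111101 (no change)
  #7 pop 1: in=111111 → 111100 (no change)
  #8 pop 2: in=110100 → 001111 (no change)

Fixpoint:
  val[0] = 111101
  val[1] = 111100
  val[2] = 001111
  val[3] = 110100
  val[4] = 111101

111101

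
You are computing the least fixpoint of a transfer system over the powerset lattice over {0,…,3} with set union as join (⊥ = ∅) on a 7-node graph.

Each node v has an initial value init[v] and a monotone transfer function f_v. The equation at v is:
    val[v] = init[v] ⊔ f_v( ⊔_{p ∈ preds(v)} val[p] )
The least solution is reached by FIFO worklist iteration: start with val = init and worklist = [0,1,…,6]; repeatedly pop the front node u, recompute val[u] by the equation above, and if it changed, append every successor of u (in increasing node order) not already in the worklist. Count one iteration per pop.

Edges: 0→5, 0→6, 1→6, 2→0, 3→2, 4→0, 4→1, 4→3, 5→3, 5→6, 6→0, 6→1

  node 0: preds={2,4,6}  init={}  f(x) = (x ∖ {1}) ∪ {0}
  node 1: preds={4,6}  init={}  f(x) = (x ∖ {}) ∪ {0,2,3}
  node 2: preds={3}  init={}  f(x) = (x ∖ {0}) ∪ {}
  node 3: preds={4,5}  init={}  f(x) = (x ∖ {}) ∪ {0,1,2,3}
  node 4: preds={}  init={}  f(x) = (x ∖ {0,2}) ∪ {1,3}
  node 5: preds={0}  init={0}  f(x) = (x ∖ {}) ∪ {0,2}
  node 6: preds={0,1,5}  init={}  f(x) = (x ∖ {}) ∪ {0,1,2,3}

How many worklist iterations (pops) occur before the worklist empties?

Worklist (14 pops):
  #1 pop 0: in={} → {0} (was {}); enqueue []
  #2 pop 1: in={} → {0,2,3} (was {}); enqueue []
  #3 pop 2: in={} → {} (no change)
  #4 pop 3: in={0} → {0,1,2,3} (was {}); enqueue [2]
  #5 pop 4: in={} → {1,3} (was {}); enqueue [0,1,3]
  #6 pop 5: in={0} → {0,2} (was {0}); enqueue []
  #7 pop 6: in={0,2,3} → {0,1,2,3} (was {}); enqueue []
  #8 pop 2: in={0,1,2,3} → {1,2,3} (was {}); enqueue []
  #9 pop 0: in={0,1,2,3} → {0,2,3} (was {0}); enqueue [5,6]
  #10 pop 1: in={0,1,2,3} → {0,1,2,3} (was {0,2,3}); enqueue []
  #11 pop 3: in={0,1,2,3} → {0,1,2,3} (no change)
  #12 pop 5: in={0,2,3} → {0,2,3} (was {0,2}); enqueue [3]
  #13 pop 6: in={0,1,2,3} → {0,1,2,3} (no change)
  #14 pop 3: in={0,1,2,3} → {0,1,2,3} (no change)

Fixpoint:
  val[0] = {0,2,3}
  val[1] = {0,1,2,3}
  val[2] = {1,2,3}
  val[3] = {0,1,2,3}
  val[4] = {1,3}
  val[5] = {0,2,3}
  val[6] = {0,1,2,3}

14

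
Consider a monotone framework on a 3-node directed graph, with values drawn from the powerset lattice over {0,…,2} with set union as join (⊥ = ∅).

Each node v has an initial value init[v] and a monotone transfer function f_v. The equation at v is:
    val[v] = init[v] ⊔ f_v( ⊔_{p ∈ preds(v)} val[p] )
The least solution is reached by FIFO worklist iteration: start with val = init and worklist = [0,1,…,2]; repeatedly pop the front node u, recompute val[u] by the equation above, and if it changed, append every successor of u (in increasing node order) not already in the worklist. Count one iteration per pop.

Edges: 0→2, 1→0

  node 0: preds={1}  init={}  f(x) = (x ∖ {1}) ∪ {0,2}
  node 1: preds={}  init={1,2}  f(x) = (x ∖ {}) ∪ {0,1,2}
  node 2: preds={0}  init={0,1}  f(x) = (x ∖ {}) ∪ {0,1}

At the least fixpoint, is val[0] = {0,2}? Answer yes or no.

yes

Trace (4 dequeues):
  [1] u=0 | in {1,2} | out {0,2} | prev {} | push {}
  [2] u=1 | in {} | out {0,1,2} | prev {1,2} | push {0}
  [3] u=2 | in {0,2} | out {0,1,2} | prev {0,1} | push {}
  [4] u=0 | in {0,1,2} | out {0,2} | ==

Converged values:
  [0] {0,2}
  [1] {0,1,2}
  [2] {0,1,2}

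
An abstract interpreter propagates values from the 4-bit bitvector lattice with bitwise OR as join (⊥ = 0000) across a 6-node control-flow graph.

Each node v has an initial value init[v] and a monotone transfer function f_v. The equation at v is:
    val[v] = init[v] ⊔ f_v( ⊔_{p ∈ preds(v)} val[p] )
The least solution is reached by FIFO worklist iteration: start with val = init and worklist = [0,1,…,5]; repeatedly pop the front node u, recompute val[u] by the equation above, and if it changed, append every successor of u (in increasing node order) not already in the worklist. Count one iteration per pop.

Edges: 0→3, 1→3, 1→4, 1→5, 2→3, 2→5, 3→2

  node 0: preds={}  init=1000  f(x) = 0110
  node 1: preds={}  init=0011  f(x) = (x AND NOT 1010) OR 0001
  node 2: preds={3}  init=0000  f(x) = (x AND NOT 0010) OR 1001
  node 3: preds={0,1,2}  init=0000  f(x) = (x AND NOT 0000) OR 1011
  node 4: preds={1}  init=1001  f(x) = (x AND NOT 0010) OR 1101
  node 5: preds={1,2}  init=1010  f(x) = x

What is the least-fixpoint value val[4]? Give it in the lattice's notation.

Iteration log — 9 steps:
  step 1. node 0  ⊔preds=0000  new=1110  old=1000  +wl: 
  step 2. node 1  ⊔preds=0000  new=0011  stable
  step 3. node 2  ⊔preds=0000  new=1001  old=0000  +wl: 
  step 4. node 3  ⊔preds=1111  new=1111  old=0000  +wl: 2
  step 5. node 4  ⊔preds=0011  new=1101  old=1001  +wl: 
  step 6. node 5  ⊔preds=1011  new=1011  old=1010  +wl: 
  step 7. node 2  ⊔preds=1111  new=1101  old=1001  +wl: 3,5
  step 8. node 3  ⊔preds=1111  new=1111  stable
  step 9. node 5  ⊔preds=1111  new=1111  old=1011  +wl: 

Least fixpoint reached:
  node 0: 1110
  node 1: 0011
  node 2: 1101
  node 3: 1111
  node 4: 1101
  node 5: 1111

1101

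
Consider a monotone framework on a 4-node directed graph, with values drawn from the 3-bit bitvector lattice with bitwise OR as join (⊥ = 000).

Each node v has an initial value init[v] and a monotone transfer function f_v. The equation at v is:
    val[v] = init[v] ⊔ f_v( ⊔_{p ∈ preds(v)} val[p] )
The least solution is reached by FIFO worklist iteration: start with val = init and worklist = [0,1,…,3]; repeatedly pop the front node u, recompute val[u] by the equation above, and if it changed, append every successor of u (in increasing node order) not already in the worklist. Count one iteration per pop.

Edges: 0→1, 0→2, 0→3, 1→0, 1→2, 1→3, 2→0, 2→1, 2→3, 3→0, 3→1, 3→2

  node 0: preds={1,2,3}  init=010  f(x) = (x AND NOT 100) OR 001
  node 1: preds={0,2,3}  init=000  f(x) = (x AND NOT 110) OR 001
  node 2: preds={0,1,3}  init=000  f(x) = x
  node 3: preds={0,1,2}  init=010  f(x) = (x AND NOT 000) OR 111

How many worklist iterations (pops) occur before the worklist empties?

Iteration log — 10 steps:
  step 1. node 0  ⊔preds=010  new=011  old=010  +wl: 
  step 2. node 1  ⊔preds=011  new=001  old=000  +wl: 0
  step 3. node 2  ⊔preds=011  new=011  old=000  +wl: 1
  step 4. node 3  ⊔preds=011  new=111  old=010  +wl: 2
  step 5. node 0  ⊔preds=111  new=011  stable
  step 6. node 1  ⊔preds=111  new=001  stable
  step 7. node 2  ⊔preds=111  new=111  old=011  +wl: 0,1,3
  step 8. node 0  ⊔preds=111  new=011  stable
  step 9. node 1  ⊔preds=111  new=001  stable
  step 10. node 3  ⊔preds=111  new=111  stable

Least fixpoint reached:
  node 0: 011
  node 1: 001
  node 2: 111
  node 3: 111

10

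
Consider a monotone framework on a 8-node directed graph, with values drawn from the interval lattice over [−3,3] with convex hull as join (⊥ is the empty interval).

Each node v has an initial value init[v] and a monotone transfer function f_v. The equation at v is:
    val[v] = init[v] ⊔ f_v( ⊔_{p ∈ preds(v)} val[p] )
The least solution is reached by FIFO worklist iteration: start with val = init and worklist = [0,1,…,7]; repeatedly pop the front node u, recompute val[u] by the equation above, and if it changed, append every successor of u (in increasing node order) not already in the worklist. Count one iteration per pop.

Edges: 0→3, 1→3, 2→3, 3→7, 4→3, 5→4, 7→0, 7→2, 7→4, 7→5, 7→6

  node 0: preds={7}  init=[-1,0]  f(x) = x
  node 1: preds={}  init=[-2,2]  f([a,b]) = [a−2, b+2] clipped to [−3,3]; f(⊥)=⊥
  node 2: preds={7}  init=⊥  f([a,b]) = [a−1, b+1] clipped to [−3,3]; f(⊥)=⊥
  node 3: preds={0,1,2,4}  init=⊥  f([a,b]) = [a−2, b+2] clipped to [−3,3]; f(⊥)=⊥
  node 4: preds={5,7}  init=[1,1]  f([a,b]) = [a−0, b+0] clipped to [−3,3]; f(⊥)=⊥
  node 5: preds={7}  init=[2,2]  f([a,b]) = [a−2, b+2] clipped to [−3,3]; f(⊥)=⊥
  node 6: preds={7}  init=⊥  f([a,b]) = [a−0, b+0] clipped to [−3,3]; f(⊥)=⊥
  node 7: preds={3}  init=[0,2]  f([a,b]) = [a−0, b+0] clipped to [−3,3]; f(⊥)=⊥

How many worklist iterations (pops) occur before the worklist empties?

16

Worklist (16 pops):
  #1 pop 0: in=[0,2] → [-1,2] (was [-1,0]); enqueue []
  #2 pop 1: in=⊥ → [-2,2] (no change)
  #3 pop 2: in=[0,2] → [-1,3] (was ⊥); enqueue []
  #4 pop 3: in=[-2,3] → [-3,3] (was ⊥); enqueue []
  #5 pop 4: in=[0,2] → [0,2] (was [1,1]); enqueue [3]
  #6 pop 5: in=[0,2] → [-2,3] (was [2,2]); enqueue [4]
  #7 pop 6: in=[0,2] → [0,2] (was ⊥); enqueue []
  #8 pop 7: in=[-3,3] → [-3,3] (was [0,2]); enqueue [0,2,5,6]
  #9 pop 3: in=[-2,3] → [-3,3] (no change)
  #10 pop 4: in=[-3,3] → [-3,3] (was [0,2]); enqueue [3]
  #11 pop 0: in=[-3,3] → [-3,3] (was [-1,2]); enqueue []
  #12 pop 2: in=[-3,3] → [-3,3] (was [-1,3]); enqueue []
  #13 pop 5: in=[-3,3] → [-3,3] (was [-2,3]); enqueue [4]
  #14 pop 6: in=[-3,3] → [-3,3] (was [0,2]); enqueue []
  #15 pop 3: in=[-3,3] → [-3,3] (no change)
  #16 pop 4: in=[-3,3] → [-3,3] (no change)

Fixpoint:
  val[0] = [-3,3]
  val[1] = [-2,2]
  val[2] = [-3,3]
  val[3] = [-3,3]
  val[4] = [-3,3]
  val[5] = [-3,3]
  val[6] = [-3,3]
  val[7] = [-3,3]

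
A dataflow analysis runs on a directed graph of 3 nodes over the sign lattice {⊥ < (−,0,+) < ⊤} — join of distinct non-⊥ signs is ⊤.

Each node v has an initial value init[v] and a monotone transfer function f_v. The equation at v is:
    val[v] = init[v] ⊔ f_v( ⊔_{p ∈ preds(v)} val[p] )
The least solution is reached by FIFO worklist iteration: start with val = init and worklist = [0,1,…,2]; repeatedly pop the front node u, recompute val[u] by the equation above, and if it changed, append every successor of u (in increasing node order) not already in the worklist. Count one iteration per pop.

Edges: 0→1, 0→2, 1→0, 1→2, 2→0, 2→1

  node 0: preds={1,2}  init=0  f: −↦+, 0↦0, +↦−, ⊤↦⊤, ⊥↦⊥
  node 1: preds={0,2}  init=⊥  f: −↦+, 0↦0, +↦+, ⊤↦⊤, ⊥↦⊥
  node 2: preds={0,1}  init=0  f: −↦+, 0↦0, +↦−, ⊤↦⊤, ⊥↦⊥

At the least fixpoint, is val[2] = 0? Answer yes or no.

yes

Worklist (4 pops):
  #1 pop 0: in=0 → 0 (no change)
  #2 pop 1: in=0 → 0 (was ⊥); enqueue [0]
  #3 pop 2: in=0 → 0 (no change)
  #4 pop 0: in=0 → 0 (no change)

Fixpoint:
  val[0] = 0
  val[1] = 0
  val[2] = 0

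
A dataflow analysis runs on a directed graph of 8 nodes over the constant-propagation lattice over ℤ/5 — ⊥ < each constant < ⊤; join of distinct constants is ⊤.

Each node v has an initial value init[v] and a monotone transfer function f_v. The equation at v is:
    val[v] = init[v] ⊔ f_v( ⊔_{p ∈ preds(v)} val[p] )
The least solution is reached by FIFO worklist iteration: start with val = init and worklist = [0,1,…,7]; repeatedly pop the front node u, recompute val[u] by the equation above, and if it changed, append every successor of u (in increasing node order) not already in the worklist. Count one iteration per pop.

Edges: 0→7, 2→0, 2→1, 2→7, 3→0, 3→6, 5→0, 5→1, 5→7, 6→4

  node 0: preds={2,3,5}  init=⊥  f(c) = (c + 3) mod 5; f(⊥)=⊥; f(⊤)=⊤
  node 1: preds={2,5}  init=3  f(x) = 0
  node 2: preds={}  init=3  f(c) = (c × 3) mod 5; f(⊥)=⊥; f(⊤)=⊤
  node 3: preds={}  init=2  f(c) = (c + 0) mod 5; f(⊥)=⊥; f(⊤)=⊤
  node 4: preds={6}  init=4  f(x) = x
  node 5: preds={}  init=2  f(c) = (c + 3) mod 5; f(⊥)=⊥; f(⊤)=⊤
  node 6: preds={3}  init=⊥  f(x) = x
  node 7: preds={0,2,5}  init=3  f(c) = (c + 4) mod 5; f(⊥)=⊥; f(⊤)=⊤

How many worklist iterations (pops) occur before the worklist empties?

Iteration log — 9 steps:
  step 1. node 0  ⊔preds=⊤  new=⊤  old=⊥  +wl: 
  step 2. node 1  ⊔preds=⊤  new=⊤  old=3  +wl: 
  step 3. node 2  ⊔preds=⊥  new=3  stable
  step 4. node 3  ⊔preds=⊥  new=2  stable
  step 5. node 4  ⊔preds=⊥  new=4  stable
  step 6. node 5  ⊔preds=⊥  new=2  stable
  step 7. node 6  ⊔preds=2  new=2  old=⊥  +wl: 4
  step 8. node 7  ⊔preds=⊤  new=⊤  old=3  +wl: 
  step 9. node 4  ⊔preds=2  new=⊤  old=4  +wl: 

Least fixpoint reached:
  node 0: ⊤
  node 1: ⊤
  node 2: 3
  node 3: 2
  node 4: ⊤
  node 5: 2
  node 6: 2
  node 7: ⊤

9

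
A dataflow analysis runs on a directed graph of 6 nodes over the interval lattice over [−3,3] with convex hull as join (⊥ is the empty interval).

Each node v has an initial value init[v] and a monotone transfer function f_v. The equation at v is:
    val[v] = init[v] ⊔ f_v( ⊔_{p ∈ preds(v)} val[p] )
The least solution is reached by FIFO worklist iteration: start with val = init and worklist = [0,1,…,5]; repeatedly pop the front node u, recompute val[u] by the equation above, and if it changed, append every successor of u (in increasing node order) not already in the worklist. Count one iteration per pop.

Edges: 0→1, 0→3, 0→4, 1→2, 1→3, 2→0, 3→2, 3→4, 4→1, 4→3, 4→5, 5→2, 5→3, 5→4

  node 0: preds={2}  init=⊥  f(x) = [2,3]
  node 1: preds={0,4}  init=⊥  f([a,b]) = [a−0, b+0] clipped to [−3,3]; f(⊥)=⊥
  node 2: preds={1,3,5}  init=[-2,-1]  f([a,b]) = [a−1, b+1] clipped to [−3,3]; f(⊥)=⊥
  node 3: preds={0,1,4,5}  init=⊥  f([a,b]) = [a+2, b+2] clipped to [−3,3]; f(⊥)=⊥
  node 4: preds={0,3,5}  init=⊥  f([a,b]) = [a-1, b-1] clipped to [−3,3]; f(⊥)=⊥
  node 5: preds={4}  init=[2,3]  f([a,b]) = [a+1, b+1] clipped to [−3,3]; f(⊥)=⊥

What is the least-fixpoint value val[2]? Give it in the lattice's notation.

[-2,3]

Iteration log — 11 steps:
  step 1. node 0  ⊔preds=[-2,-1]  new=[2,3]  old=⊥  +wl: 
  step 2. node 1  ⊔preds=[2,3]  new=[2,3]  old=⊥  +wl: 
  step 3. node 2  ⊔preds=[2,3]  new=[-2,3]  old=[-2,-1]  +wl: 0
  step 4. node 3  ⊔preds=[2,3]  new=[3,3]  old=⊥  +wl: 2
  step 5. node 4  ⊔preds=[2,3]  new=[1,2]  old=⊥  +wl: 1,3
  step 6. node 5  ⊔preds=[1,2]  new=[2,3]  stable
  step 7. node 0  ⊔preds=[-2,3]  new=[2,3]  stable
  step 8. node 2  ⊔preds=[2,3]  new=[-2,3]  stable
  step 9. node 1  ⊔preds=[1,3]  new=[1,3]  old=[2,3]  +wl: 2
  step 10. node 3  ⊔preds=[1,3]  new=[3,3]  stable
  step 11. node 2  ⊔preds=[1,3]  new=[-2,3]  stable

Least fixpoint reached:
  node 0: [2,3]
  node 1: [1,3]
  node 2: [-2,3]
  node 3: [3,3]
  node 4: [1,2]
  node 5: [2,3]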